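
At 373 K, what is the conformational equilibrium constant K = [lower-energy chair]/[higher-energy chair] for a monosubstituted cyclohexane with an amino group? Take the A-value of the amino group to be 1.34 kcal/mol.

One chair has the amino group axial (E = 1.34 kcal/mol) and the other has it equatorial (E = 0).
ΔG = 1.34 kcal/mol between the two chairs.
K = exp(ΔG/RT) with R = 1.987×10⁻³ kcal mol⁻¹ K⁻¹ and T = 373 K gives K ≈ 6.1.

K ≈ 6.10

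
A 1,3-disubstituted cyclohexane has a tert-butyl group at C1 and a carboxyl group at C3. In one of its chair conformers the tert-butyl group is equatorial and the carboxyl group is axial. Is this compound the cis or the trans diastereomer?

C1 and C3 have the same parity, so their axial bonds point in the same direction.
With same-parity carbons, two substituents on the same face are both axial or both equatorial; opposite faces give one of each.
Here the groups are equatorial/axial → opposite face → trans.

trans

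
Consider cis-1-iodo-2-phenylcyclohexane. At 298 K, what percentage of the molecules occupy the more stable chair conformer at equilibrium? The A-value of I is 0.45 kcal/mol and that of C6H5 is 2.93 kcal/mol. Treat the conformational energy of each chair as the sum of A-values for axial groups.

C1 and C2 have opposite parity, so for the cis isomer the two substituents are one axial and one equatorial in each chair.
Chair I (iodo axial, phenyl equatorial): E = 0.45 kcal/mol; chair II (iodo equatorial, phenyl axial): E = 2.93 kcal/mol.
ΔG = 2.48 kcal/mol between the two chairs.
K = exp(ΔG/RT) with R = 1.987×10⁻³ kcal mol⁻¹ K⁻¹ and T = 298 K gives K ≈ 65.9.
Fraction in the lower-energy chair = K/(K+1) = 98.5%.

98.5%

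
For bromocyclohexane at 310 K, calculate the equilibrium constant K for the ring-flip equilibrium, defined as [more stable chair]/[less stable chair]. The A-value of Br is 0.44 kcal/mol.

One chair has the bromo group axial (E = 0.44 kcal/mol) and the other has it equatorial (E = 0).
ΔG = 0.44 kcal/mol between the two chairs.
K = exp(ΔG/RT) with R = 1.987×10⁻³ kcal mol⁻¹ K⁻¹ and T = 310 K gives K ≈ 2.04.

K ≈ 2.04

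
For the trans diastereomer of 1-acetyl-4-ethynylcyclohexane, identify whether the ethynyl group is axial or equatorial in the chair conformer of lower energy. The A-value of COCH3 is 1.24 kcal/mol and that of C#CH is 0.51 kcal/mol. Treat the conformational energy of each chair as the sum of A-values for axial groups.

C1 and C4 have opposite parity, so for the trans isomer the two substituents are e,e in one chair and a,a in the other.
Chair I (acetyl axial, ethynyl axial): E = 1.75 kcal/mol.
Chair II (acetyl equatorial, ethynyl equatorial): E = 0.00 kcal/mol.
Chair II is the more stable (lower-energy) conformer, and in that chair the ethynyl group is equatorial.

equatorial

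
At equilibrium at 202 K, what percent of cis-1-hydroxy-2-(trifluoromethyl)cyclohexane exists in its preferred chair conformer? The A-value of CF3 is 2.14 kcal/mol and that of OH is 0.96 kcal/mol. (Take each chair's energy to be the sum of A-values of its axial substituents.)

C1 and C2 have opposite parity, so for the cis isomer the two substituents are one axial and one equatorial in each chair.
Chair I (trifluoromethyl axial, hydroxyl equatorial): E = 2.14 kcal/mol; chair II (trifluoromethyl equatorial, hydroxyl axial): E = 0.96 kcal/mol.
ΔG = 1.18 kcal/mol between the two chairs.
K = exp(ΔG/RT) with R = 1.987×10⁻³ kcal mol⁻¹ K⁻¹ and T = 202 K gives K ≈ 18.9.
Fraction in the lower-energy chair = K/(K+1) = 95.0%.

95.0%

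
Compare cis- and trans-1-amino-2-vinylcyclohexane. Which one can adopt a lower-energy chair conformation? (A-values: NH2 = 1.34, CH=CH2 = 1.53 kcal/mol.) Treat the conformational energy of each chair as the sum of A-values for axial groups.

trans

At 1,2 positions (parity opposite): cis → (a,e or e,a); trans → (e,e or a,a).
Best chair for cis: E = 1.34 kcal/mol; best chair for trans: E = 0.00 kcal/mol.
The trans isomer is lower by 1.34 kcal/mol.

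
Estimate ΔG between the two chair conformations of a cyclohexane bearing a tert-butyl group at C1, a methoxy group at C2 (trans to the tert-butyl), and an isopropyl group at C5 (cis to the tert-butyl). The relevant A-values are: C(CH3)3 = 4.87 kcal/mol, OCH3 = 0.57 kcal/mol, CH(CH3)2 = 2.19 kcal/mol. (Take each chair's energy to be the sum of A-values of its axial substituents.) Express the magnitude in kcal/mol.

7.63 kcal/mol

Chair I (tert-butyl axial, methoxy axial, isopropyl axial): E = 7.63 kcal/mol.
Chair II (tert-butyl equatorial, methoxy equatorial, isopropyl equatorial): E = 0.00 kcal/mol.
ΔE = 7.63 − 0.00 = 7.63 kcal/mol; chair II is more stable.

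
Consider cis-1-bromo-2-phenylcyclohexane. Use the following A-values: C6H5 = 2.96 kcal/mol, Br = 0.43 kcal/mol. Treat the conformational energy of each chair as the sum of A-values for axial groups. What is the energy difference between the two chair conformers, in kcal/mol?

2.53 kcal/mol

C1 and C2 have opposite parity, so for the cis isomer the two substituents are one axial and one equatorial in each chair.
Chair I (phenyl axial, bromo equatorial): E = 2.96 kcal/mol.
Chair II (phenyl equatorial, bromo axial): E = 0.43 kcal/mol.
ΔE = 2.96 − 0.43 = 2.53 kcal/mol; chair II is more stable.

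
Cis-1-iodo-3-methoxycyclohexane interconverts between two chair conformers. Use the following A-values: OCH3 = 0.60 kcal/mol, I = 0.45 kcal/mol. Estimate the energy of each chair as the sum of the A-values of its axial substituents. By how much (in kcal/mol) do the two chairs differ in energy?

1.05 kcal/mol

C1 and C3 have the same parity, so for the cis isomer the two substituents are e,e in one chair and a,a in the other.
Chair I (methoxy axial, iodo axial): E = 1.05 kcal/mol.
Chair II (methoxy equatorial, iodo equatorial): E = 0.00 kcal/mol.
ΔE = 1.05 − 0.00 = 1.05 kcal/mol; chair II is more stable.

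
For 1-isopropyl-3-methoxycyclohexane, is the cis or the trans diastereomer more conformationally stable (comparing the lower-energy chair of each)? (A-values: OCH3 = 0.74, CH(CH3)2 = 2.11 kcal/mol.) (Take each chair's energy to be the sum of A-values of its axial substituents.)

cis

At 1,3 positions (parity same): cis → (e,e or a,a); trans → (a,e or e,a).
Best chair for cis: E = 0.00 kcal/mol; best chair for trans: E = 0.74 kcal/mol.
The cis isomer is lower by 0.74 kcal/mol.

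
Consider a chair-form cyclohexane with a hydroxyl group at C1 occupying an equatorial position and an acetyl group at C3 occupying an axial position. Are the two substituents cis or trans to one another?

trans

C1 and C3 have the same parity, so their axial bonds point in the same direction.
With same-parity carbons, two substituents on the same face are both axial or both equatorial; opposite faces give one of each.
Here the groups are equatorial/axial → opposite face → trans.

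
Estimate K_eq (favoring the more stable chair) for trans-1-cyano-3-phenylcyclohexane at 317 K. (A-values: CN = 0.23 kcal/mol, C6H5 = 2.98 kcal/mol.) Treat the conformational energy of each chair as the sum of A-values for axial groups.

C1 and C3 have the same parity, so for the trans isomer the two substituents are one axial and one equatorial in each chair.
Chair I (cyano axial, phenyl equatorial): E = 0.23 kcal/mol; chair II (cyano equatorial, phenyl axial): E = 2.98 kcal/mol.
ΔG = 2.75 kcal/mol between the two chairs.
K = exp(ΔG/RT) with R = 1.987×10⁻³ kcal mol⁻¹ K⁻¹ and T = 317 K gives K ≈ 78.7.

K ≈ 78.7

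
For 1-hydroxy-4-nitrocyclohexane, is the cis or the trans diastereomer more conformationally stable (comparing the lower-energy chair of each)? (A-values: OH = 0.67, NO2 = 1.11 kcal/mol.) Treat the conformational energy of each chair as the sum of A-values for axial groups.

trans

At 1,4 positions (parity opposite): cis → (a,e or e,a); trans → (e,e or a,a).
Best chair for cis: E = 0.67 kcal/mol; best chair for trans: E = 0.00 kcal/mol.
The trans isomer is lower by 0.67 kcal/mol.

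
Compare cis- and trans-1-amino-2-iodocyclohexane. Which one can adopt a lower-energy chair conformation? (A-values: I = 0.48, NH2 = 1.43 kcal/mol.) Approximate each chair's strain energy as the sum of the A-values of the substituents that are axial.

trans

At 1,2 positions (parity opposite): cis → (a,e or e,a); trans → (e,e or a,a).
Best chair for cis: E = 0.48 kcal/mol; best chair for trans: E = 0.00 kcal/mol.
The trans isomer is lower by 0.48 kcal/mol.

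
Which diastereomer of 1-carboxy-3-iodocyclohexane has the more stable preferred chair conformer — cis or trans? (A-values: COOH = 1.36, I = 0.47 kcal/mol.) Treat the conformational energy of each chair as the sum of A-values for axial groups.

cis

At 1,3 positions (parity same): cis → (e,e or a,a); trans → (a,e or e,a).
Best chair for cis: E = 0.00 kcal/mol; best chair for trans: E = 0.47 kcal/mol.
The cis isomer is lower by 0.47 kcal/mol.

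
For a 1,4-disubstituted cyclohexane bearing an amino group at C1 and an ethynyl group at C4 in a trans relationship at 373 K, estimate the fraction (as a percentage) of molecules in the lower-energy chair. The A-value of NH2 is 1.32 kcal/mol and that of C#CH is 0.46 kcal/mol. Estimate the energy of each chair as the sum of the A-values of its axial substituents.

C1 and C4 have opposite parity, so for the trans isomer the two substituents are e,e in one chair and a,a in the other.
Chair I (amino axial, ethynyl axial): E = 1.78 kcal/mol; chair II (amino equatorial, ethynyl equatorial): E = 0.00 kcal/mol.
ΔG = 1.78 kcal/mol between the two chairs.
K = exp(ΔG/RT) with R = 1.987×10⁻³ kcal mol⁻¹ K⁻¹ and T = 373 K gives K ≈ 11.
Fraction in the lower-energy chair = K/(K+1) = 91.7%.

91.7%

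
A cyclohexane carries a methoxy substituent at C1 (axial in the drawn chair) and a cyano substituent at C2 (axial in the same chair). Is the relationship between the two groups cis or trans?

trans

C1 and C2 have opposite parity, so their axial bonds point in opposite directions.
With opposite-parity carbons, two substituents on the same face are one axial and one equatorial; opposite faces give both axial or both equatorial.
Here the groups are axial/axial → opposite face → trans.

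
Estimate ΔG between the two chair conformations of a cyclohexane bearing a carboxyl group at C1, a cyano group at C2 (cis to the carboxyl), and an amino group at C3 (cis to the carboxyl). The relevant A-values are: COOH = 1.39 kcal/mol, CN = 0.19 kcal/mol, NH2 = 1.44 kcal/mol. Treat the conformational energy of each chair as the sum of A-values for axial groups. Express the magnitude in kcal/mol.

Chair I (carboxyl axial, cyano equatorial, amino axial): E = 2.83 kcal/mol.
Chair II (carboxyl equatorial, cyano axial, amino equatorial): E = 0.19 kcal/mol.
ΔE = 2.83 − 0.19 = 2.64 kcal/mol; chair II is more stable.

2.64 kcal/mol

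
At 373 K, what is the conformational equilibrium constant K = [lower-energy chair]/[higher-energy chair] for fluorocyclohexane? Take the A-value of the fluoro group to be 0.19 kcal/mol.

One chair has the fluoro group axial (E = 0.19 kcal/mol) and the other has it equatorial (E = 0).
ΔG = 0.19 kcal/mol between the two chairs.
K = exp(ΔG/RT) with R = 1.987×10⁻³ kcal mol⁻¹ K⁻¹ and T = 373 K gives K ≈ 1.29.

K ≈ 1.29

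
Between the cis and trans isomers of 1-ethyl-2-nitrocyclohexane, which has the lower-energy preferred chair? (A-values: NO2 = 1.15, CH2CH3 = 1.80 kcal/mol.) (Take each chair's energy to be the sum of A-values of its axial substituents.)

trans

At 1,2 positions (parity opposite): cis → (a,e or e,a); trans → (e,e or a,a).
Best chair for cis: E = 1.15 kcal/mol; best chair for trans: E = 0.00 kcal/mol.
The trans isomer is lower by 1.15 kcal/mol.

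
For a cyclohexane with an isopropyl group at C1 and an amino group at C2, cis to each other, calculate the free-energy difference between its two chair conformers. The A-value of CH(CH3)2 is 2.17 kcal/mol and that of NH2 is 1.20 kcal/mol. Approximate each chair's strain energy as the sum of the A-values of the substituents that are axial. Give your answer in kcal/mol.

C1 and C2 have opposite parity, so for the cis isomer the two substituents are one axial and one equatorial in each chair.
Chair I (isopropyl axial, amino equatorial): E = 2.17 kcal/mol.
Chair II (isopropyl equatorial, amino axial): E = 1.20 kcal/mol.
ΔE = 2.17 − 1.20 = 0.97 kcal/mol; chair II is more stable.

0.97 kcal/mol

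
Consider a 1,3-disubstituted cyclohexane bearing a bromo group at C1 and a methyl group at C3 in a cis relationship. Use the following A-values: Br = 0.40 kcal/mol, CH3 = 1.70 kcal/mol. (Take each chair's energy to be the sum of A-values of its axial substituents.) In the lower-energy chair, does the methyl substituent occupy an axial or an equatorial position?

C1 and C3 have the same parity, so for the cis isomer the two substituents are e,e in one chair and a,a in the other.
Chair I (bromo axial, methyl axial): E = 2.10 kcal/mol.
Chair II (bromo equatorial, methyl equatorial): E = 0.00 kcal/mol.
Chair II is the more stable (lower-energy) conformer, and in that chair the methyl group is equatorial.

equatorial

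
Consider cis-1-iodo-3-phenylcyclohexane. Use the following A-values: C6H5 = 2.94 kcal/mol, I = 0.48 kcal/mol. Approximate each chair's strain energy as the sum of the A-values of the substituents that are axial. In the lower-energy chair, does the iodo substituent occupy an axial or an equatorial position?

C1 and C3 have the same parity, so for the cis isomer the two substituents are e,e in one chair and a,a in the other.
Chair I (phenyl axial, iodo axial): E = 3.42 kcal/mol.
Chair II (phenyl equatorial, iodo equatorial): E = 0.00 kcal/mol.
Chair II is the more stable (lower-energy) conformer, and in that chair the iodo group is equatorial.

equatorial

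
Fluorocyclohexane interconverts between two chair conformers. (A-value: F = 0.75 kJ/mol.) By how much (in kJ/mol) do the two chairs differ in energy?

0.75 kJ/mol

A monosubstituted cyclohexane has one chair with the fluoro group axial (E = A = 0.75 kJ/mol) and one with it equatorial (E = 0).
ΔE = 0.75 − 0 = 0.75 kJ/mol.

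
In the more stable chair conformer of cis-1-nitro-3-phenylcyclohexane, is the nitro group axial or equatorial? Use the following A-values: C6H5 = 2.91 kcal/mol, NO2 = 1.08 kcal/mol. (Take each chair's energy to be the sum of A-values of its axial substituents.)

equatorial

C1 and C3 have the same parity, so for the cis isomer the two substituents are e,e in one chair and a,a in the other.
Chair I (phenyl axial, nitro axial): E = 3.99 kcal/mol.
Chair II (phenyl equatorial, nitro equatorial): E = 0.00 kcal/mol.
Chair II is the more stable (lower-energy) conformer, and in that chair the nitro group is equatorial.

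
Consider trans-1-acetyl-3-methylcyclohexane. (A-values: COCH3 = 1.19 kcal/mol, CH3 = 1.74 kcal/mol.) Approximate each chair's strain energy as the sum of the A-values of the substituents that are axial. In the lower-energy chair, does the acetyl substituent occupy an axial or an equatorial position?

C1 and C3 have the same parity, so for the trans isomer the two substituents are one axial and one equatorial in each chair.
Chair I (acetyl axial, methyl equatorial): E = 1.19 kcal/mol.
Chair II (acetyl equatorial, methyl axial): E = 1.74 kcal/mol.
Chair I is the more stable (lower-energy) conformer, and in that chair the acetyl group is axial.

axial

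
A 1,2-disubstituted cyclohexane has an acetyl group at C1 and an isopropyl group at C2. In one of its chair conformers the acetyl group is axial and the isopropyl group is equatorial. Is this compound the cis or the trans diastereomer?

C1 and C2 have opposite parity, so their axial bonds point in opposite directions.
With opposite-parity carbons, two substituents on the same face are one axial and one equatorial; opposite faces give both axial or both equatorial.
Here the groups are axial/equatorial → same face → cis.

cis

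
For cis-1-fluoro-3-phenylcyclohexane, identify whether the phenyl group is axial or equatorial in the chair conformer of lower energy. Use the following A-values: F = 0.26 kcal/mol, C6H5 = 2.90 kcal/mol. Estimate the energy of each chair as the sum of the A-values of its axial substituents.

C1 and C3 have the same parity, so for the cis isomer the two substituents are e,e in one chair and a,a in the other.
Chair I (fluoro axial, phenyl axial): E = 3.16 kcal/mol.
Chair II (fluoro equatorial, phenyl equatorial): E = 0.00 kcal/mol.
Chair II is the more stable (lower-energy) conformer, and in that chair the phenyl group is equatorial.

equatorial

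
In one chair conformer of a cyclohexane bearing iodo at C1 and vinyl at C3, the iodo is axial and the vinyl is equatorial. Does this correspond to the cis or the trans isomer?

trans

C1 and C3 have the same parity, so their axial bonds point in the same direction.
With same-parity carbons, two substituents on the same face are both axial or both equatorial; opposite faces give one of each.
Here the groups are axial/equatorial → opposite face → trans.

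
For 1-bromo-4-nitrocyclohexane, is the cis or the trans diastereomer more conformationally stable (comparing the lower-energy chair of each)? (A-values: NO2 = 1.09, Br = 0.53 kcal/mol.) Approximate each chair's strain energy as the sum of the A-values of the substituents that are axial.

At 1,4 positions (parity opposite): cis → (a,e or e,a); trans → (e,e or a,a).
Best chair for cis: E = 0.53 kcal/mol; best chair for trans: E = 0.00 kcal/mol.
The trans isomer is lower by 0.53 kcal/mol.

trans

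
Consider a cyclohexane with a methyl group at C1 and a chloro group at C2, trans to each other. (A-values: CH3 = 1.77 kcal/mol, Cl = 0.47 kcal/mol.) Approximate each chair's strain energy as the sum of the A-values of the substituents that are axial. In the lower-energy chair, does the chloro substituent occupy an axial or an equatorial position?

equatorial

C1 and C2 have opposite parity, so for the trans isomer the two substituents are e,e in one chair and a,a in the other.
Chair I (methyl axial, chloro axial): E = 2.24 kcal/mol.
Chair II (methyl equatorial, chloro equatorial): E = 0.00 kcal/mol.
Chair II is the more stable (lower-energy) conformer, and in that chair the chloro group is equatorial.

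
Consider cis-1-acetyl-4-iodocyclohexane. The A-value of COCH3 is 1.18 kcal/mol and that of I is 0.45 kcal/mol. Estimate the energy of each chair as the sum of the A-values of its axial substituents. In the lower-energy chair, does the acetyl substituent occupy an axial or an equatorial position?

equatorial

C1 and C4 have opposite parity, so for the cis isomer the two substituents are one axial and one equatorial in each chair.
Chair I (acetyl axial, iodo equatorial): E = 1.18 kcal/mol.
Chair II (acetyl equatorial, iodo axial): E = 0.45 kcal/mol.
Chair II is the more stable (lower-energy) conformer, and in that chair the acetyl group is equatorial.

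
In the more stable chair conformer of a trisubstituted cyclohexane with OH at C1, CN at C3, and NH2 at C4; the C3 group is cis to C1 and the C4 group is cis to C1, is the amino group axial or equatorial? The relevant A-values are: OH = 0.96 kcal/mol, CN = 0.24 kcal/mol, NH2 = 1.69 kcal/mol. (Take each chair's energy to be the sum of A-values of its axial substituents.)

Chair I (hydroxyl axial, cyano axial, amino equatorial): E = 1.20 kcal/mol.
Chair II (hydroxyl equatorial, cyano equatorial, amino axial): E = 1.69 kcal/mol.
Chair I is the more stable (lower-energy) conformer, and in that chair the amino group is equatorial.

equatorial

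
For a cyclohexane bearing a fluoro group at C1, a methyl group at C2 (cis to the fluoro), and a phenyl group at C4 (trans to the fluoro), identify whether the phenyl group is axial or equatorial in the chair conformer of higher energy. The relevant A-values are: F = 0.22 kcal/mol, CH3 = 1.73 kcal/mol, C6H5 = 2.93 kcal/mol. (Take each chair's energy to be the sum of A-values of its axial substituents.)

axial

Chair I (fluoro axial, methyl equatorial, phenyl axial): E = 3.15 kcal/mol.
Chair II (fluoro equatorial, methyl axial, phenyl equatorial): E = 1.73 kcal/mol.
Chair I is the less stable (higher-energy) conformer, and in that chair the phenyl group is axial.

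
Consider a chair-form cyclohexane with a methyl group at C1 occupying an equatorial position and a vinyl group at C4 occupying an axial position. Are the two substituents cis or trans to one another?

C1 and C4 have opposite parity, so their axial bonds point in opposite directions.
With opposite-parity carbons, two substituents on the same face are one axial and one equatorial; opposite faces give both axial or both equatorial.
Here the groups are equatorial/axial → same face → cis.

cis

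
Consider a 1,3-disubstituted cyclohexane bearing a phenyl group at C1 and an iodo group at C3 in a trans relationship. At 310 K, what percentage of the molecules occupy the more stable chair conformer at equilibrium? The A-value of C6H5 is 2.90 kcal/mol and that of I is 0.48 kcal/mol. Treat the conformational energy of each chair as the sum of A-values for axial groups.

98.1%

C1 and C3 have the same parity, so for the trans isomer the two substituents are one axial and one equatorial in each chair.
Chair I (phenyl axial, iodo equatorial): E = 2.90 kcal/mol; chair II (phenyl equatorial, iodo axial): E = 0.48 kcal/mol.
ΔG = 2.42 kcal/mol between the two chairs.
K = exp(ΔG/RT) with R = 1.987×10⁻³ kcal mol⁻¹ K⁻¹ and T = 310 K gives K ≈ 50.8.
Fraction in the lower-energy chair = K/(K+1) = 98.1%.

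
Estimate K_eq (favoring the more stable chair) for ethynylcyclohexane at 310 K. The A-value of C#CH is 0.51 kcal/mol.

K ≈ 2.29

One chair has the ethynyl group axial (E = 0.51 kcal/mol) and the other has it equatorial (E = 0).
ΔG = 0.51 kcal/mol between the two chairs.
K = exp(ΔG/RT) with R = 1.987×10⁻³ kcal mol⁻¹ K⁻¹ and T = 310 K gives K ≈ 2.29.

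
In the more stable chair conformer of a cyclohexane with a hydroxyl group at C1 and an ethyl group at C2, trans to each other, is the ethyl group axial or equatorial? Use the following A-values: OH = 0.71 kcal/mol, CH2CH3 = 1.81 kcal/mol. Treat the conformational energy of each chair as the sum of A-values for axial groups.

equatorial

C1 and C2 have opposite parity, so for the trans isomer the two substituents are e,e in one chair and a,a in the other.
Chair I (hydroxyl axial, ethyl axial): E = 2.52 kcal/mol.
Chair II (hydroxyl equatorial, ethyl equatorial): E = 0.00 kcal/mol.
Chair II is the more stable (lower-energy) conformer, and in that chair the ethyl group is equatorial.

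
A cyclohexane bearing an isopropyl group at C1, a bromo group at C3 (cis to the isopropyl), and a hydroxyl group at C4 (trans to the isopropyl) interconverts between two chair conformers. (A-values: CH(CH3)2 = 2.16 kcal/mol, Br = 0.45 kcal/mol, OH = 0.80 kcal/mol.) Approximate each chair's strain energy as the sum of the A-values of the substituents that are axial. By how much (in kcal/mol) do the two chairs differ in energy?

3.41 kcal/mol

Chair I (isopropyl axial, bromo axial, hydroxyl axial): E = 3.41 kcal/mol.
Chair II (isopropyl equatorial, bromo equatorial, hydroxyl equatorial): E = 0.00 kcal/mol.
ΔE = 3.41 − 0.00 = 3.41 kcal/mol; chair II is more stable.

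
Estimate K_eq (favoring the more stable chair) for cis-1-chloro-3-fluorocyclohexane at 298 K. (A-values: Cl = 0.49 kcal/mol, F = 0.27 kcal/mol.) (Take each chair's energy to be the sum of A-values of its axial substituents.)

C1 and C3 have the same parity, so for the cis isomer the two substituents are e,e in one chair and a,a in the other.
Chair I (chloro axial, fluoro axial): E = 0.76 kcal/mol; chair II (chloro equatorial, fluoro equatorial): E = 0.00 kcal/mol.
ΔG = 0.76 kcal/mol between the two chairs.
K = exp(ΔG/RT) with R = 1.987×10⁻³ kcal mol⁻¹ K⁻¹ and T = 298 K gives K ≈ 3.61.

K ≈ 3.61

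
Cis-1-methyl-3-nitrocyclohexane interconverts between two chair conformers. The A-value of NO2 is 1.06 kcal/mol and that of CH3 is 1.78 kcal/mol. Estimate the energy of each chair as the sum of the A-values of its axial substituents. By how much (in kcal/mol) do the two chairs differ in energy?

2.84 kcal/mol

C1 and C3 have the same parity, so for the cis isomer the two substituents are e,e in one chair and a,a in the other.
Chair I (nitro axial, methyl axial): E = 2.84 kcal/mol.
Chair II (nitro equatorial, methyl equatorial): E = 0.00 kcal/mol.
ΔE = 2.84 − 0.00 = 2.84 kcal/mol; chair II is more stable.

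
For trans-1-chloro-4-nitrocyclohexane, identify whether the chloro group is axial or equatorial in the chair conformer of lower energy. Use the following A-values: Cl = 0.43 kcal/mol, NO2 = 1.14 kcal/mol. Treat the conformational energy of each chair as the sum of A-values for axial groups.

C1 and C4 have opposite parity, so for the trans isomer the two substituents are e,e in one chair and a,a in the other.
Chair I (chloro axial, nitro axial): E = 1.57 kcal/mol.
Chair II (chloro equatorial, nitro equatorial): E = 0.00 kcal/mol.
Chair II is the more stable (lower-energy) conformer, and in that chair the chloro group is equatorial.

equatorial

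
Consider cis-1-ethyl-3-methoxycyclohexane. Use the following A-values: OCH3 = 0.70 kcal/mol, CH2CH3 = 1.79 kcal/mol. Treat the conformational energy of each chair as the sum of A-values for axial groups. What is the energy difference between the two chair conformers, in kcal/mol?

2.49 kcal/mol

C1 and C3 have the same parity, so for the cis isomer the two substituents are e,e in one chair and a,a in the other.
Chair I (methoxy axial, ethyl axial): E = 2.49 kcal/mol.
Chair II (methoxy equatorial, ethyl equatorial): E = 0.00 kcal/mol.
ΔE = 2.49 − 0.00 = 2.49 kcal/mol; chair II is more stable.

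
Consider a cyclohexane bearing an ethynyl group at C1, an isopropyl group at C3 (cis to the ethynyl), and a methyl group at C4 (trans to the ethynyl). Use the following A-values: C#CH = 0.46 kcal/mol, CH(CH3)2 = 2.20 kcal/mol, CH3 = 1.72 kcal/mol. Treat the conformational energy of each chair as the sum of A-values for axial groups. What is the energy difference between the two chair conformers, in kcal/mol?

Chair I (ethynyl axial, isopropyl axial, methyl axial): E = 4.38 kcal/mol.
Chair II (ethynyl equatorial, isopropyl equatorial, methyl equatorial): E = 0.00 kcal/mol.
ΔE = 4.38 − 0.00 = 4.38 kcal/mol; chair II is more stable.

4.38 kcal/mol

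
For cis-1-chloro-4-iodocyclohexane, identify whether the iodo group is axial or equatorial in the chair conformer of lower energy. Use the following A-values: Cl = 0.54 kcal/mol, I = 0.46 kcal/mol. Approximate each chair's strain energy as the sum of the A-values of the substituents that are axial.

axial

C1 and C4 have opposite parity, so for the cis isomer the two substituents are one axial and one equatorial in each chair.
Chair I (chloro axial, iodo equatorial): E = 0.54 kcal/mol.
Chair II (chloro equatorial, iodo axial): E = 0.46 kcal/mol.
Chair II is the more stable (lower-energy) conformer, and in that chair the iodo group is axial.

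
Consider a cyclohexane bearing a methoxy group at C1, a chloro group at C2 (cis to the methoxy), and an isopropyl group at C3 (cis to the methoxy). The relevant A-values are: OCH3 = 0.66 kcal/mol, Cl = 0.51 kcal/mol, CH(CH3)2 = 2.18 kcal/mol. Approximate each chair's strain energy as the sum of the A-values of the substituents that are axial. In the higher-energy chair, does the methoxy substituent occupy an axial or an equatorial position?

Chair I (methoxy axial, chloro equatorial, isopropyl axial): E = 2.84 kcal/mol.
Chair II (methoxy equatorial, chloro axial, isopropyl equatorial): E = 0.51 kcal/mol.
Chair I is the less stable (higher-energy) conformer, and in that chair the methoxy group is axial.

axial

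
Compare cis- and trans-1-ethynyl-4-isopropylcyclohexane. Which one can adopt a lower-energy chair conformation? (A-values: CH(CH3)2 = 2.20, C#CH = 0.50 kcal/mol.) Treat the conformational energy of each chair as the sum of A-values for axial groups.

trans

At 1,4 positions (parity opposite): cis → (a,e or e,a); trans → (e,e or a,a).
Best chair for cis: E = 0.50 kcal/mol; best chair for trans: E = 0.00 kcal/mol.
The trans isomer is lower by 0.50 kcal/mol.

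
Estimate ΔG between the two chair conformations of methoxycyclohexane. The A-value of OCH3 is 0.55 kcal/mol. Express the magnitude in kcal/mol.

0.55 kcal/mol

A monosubstituted cyclohexane has one chair with the methoxy group axial (E = A = 0.55 kcal/mol) and one with it equatorial (E = 0).
ΔE = 0.55 − 0 = 0.55 kcal/mol.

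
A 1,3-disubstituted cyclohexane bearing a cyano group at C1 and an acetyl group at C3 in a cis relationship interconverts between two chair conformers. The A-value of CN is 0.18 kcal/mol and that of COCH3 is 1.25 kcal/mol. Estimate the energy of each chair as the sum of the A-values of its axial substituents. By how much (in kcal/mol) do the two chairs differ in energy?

1.43 kcal/mol

C1 and C3 have the same parity, so for the cis isomer the two substituents are e,e in one chair and a,a in the other.
Chair I (cyano axial, acetyl axial): E = 1.43 kcal/mol.
Chair II (cyano equatorial, acetyl equatorial): E = 0.00 kcal/mol.
ΔE = 1.43 − 0.00 = 1.43 kcal/mol; chair II is more stable.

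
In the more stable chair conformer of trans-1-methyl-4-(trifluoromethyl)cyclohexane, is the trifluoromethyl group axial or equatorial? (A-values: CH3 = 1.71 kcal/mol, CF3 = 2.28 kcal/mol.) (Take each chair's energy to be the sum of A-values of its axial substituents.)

equatorial

C1 and C4 have opposite parity, so for the trans isomer the two substituents are e,e in one chair and a,a in the other.
Chair I (methyl axial, trifluoromethyl axial): E = 3.99 kcal/mol.
Chair II (methyl equatorial, trifluoromethyl equatorial): E = 0.00 kcal/mol.
Chair II is the more stable (lower-energy) conformer, and in that chair the trifluoromethyl group is equatorial.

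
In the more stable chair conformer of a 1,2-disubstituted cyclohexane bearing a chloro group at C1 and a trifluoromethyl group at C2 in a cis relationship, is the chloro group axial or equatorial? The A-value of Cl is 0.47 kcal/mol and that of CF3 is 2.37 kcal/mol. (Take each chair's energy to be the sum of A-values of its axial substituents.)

axial

C1 and C2 have opposite parity, so for the cis isomer the two substituents are one axial and one equatorial in each chair.
Chair I (chloro axial, trifluoromethyl equatorial): E = 0.47 kcal/mol.
Chair II (chloro equatorial, trifluoromethyl axial): E = 2.37 kcal/mol.
Chair I is the more stable (lower-energy) conformer, and in that chair the chloro group is axial.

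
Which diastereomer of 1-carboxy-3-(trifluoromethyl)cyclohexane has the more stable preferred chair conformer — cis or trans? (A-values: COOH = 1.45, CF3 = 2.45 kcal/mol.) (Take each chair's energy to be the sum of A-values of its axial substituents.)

At 1,3 positions (parity same): cis → (e,e or a,a); trans → (a,e or e,a).
Best chair for cis: E = 0.00 kcal/mol; best chair for trans: E = 1.45 kcal/mol.
The cis isomer is lower by 1.45 kcal/mol.

cis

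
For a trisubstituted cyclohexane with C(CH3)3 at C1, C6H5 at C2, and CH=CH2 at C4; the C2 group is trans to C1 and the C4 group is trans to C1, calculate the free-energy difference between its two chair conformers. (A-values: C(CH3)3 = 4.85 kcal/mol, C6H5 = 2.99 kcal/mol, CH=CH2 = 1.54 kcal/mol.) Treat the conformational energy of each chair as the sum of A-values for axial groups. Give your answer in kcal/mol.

Chair I (tert-butyl axial, phenyl axial, vinyl axial): E = 9.38 kcal/mol.
Chair II (tert-butyl equatorial, phenyl equatorial, vinyl equatorial): E = 0.00 kcal/mol.
ΔE = 9.38 − 0.00 = 9.38 kcal/mol; chair II is more stable.

9.38 kcal/mol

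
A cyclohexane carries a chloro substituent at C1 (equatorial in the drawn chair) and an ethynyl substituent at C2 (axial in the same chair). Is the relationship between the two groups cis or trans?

C1 and C2 have opposite parity, so their axial bonds point in opposite directions.
With opposite-parity carbons, two substituents on the same face are one axial and one equatorial; opposite faces give both axial or both equatorial.
Here the groups are equatorial/axial → same face → cis.

cis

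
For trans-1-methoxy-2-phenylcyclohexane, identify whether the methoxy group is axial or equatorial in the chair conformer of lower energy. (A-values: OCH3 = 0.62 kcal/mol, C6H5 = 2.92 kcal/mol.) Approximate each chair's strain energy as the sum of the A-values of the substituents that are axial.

C1 and C2 have opposite parity, so for the trans isomer the two substituents are e,e in one chair and a,a in the other.
Chair I (methoxy axial, phenyl axial): E = 3.54 kcal/mol.
Chair II (methoxy equatorial, phenyl equatorial): E = 0.00 kcal/mol.
Chair II is the more stable (lower-energy) conformer, and in that chair the methoxy group is equatorial.

equatorial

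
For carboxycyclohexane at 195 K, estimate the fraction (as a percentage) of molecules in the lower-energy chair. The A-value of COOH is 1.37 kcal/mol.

97.2%

One chair has the carboxyl group axial (E = 1.37 kcal/mol) and the other has it equatorial (E = 0).
ΔG = 1.37 kcal/mol between the two chairs.
K = exp(ΔG/RT) with R = 1.987×10⁻³ kcal mol⁻¹ K⁻¹ and T = 195 K gives K ≈ 34.3.
Fraction in the lower-energy chair = K/(K+1) = 97.2%.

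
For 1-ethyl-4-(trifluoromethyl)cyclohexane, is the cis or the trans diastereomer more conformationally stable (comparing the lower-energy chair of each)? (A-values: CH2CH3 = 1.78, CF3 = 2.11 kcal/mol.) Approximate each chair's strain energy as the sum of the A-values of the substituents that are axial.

trans

At 1,4 positions (parity opposite): cis → (a,e or e,a); trans → (e,e or a,a).
Best chair for cis: E = 1.78 kcal/mol; best chair for trans: E = 0.00 kcal/mol.
The trans isomer is lower by 1.78 kcal/mol.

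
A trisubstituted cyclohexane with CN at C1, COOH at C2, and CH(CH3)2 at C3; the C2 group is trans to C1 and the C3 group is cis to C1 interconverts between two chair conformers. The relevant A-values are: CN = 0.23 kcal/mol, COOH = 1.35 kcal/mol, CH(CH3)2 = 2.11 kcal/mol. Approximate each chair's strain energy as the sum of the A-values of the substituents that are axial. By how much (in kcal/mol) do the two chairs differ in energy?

3.69 kcal/mol

Chair I (cyano axial, carboxyl axial, isopropyl axial): E = 3.69 kcal/mol.
Chair II (cyano equatorial, carboxyl equatorial, isopropyl equatorial): E = 0.00 kcal/mol.
ΔE = 3.69 − 0.00 = 3.69 kcal/mol; chair II is more stable.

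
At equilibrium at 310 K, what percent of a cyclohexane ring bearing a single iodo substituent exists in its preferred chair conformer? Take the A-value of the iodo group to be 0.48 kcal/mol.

One chair has the iodo group axial (E = 0.48 kcal/mol) and the other has it equatorial (E = 0).
ΔG = 0.48 kcal/mol between the two chairs.
K = exp(ΔG/RT) with R = 1.987×10⁻³ kcal mol⁻¹ K⁻¹ and T = 310 K gives K ≈ 2.18.
Fraction in the lower-energy chair = K/(K+1) = 68.6%.

68.6%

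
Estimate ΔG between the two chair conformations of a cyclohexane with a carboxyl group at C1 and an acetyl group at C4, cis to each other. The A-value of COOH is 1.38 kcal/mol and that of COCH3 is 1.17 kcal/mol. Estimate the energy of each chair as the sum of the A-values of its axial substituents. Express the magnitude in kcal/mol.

0.21 kcal/mol

C1 and C4 have opposite parity, so for the cis isomer the two substituents are one axial and one equatorial in each chair.
Chair I (carboxyl axial, acetyl equatorial): E = 1.38 kcal/mol.
Chair II (carboxyl equatorial, acetyl axial): E = 1.17 kcal/mol.
ΔE = 1.38 − 1.17 = 0.21 kcal/mol; chair II is more stable.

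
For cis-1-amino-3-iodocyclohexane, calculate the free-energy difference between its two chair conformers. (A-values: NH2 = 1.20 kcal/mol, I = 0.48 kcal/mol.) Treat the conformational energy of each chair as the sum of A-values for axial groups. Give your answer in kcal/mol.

C1 and C3 have the same parity, so for the cis isomer the two substituents are e,e in one chair and a,a in the other.
Chair I (amino axial, iodo axial): E = 1.68 kcal/mol.
Chair II (amino equatorial, iodo equatorial): E = 0.00 kcal/mol.
ΔE = 1.68 − 0.00 = 1.68 kcal/mol; chair II is more stable.

1.68 kcal/mol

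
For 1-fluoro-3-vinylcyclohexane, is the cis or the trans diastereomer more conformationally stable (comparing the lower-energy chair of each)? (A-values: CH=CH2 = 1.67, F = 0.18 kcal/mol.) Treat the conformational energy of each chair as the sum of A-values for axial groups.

cis

At 1,3 positions (parity same): cis → (e,e or a,a); trans → (a,e or e,a).
Best chair for cis: E = 0.00 kcal/mol; best chair for trans: E = 0.18 kcal/mol.
The cis isomer is lower by 0.18 kcal/mol.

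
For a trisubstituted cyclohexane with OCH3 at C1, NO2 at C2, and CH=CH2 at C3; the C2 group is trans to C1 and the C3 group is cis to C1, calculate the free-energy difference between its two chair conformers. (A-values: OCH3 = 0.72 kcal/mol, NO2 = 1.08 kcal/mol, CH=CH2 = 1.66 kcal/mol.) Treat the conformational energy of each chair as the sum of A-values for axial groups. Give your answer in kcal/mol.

Chair I (methoxy axial, nitro axial, vinyl axial): E = 3.46 kcal/mol.
Chair II (methoxy equatorial, nitro equatorial, vinyl equatorial): E = 0.00 kcal/mol.
ΔE = 3.46 − 0.00 = 3.46 kcal/mol; chair II is more stable.

3.46 kcal/mol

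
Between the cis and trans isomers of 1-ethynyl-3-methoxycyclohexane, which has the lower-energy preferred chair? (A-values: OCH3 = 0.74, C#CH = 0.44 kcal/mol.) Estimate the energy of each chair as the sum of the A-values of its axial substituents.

At 1,3 positions (parity same): cis → (e,e or a,a); trans → (a,e or e,a).
Best chair for cis: E = 0.00 kcal/mol; best chair for trans: E = 0.44 kcal/mol.
The cis isomer is lower by 0.44 kcal/mol.

cis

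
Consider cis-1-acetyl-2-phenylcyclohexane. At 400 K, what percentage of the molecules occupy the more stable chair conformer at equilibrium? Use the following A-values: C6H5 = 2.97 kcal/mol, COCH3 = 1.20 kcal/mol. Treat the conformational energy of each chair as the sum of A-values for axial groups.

90.3%

C1 and C2 have opposite parity, so for the cis isomer the two substituents are one axial and one equatorial in each chair.
Chair I (phenyl axial, acetyl equatorial): E = 2.97 kcal/mol; chair II (phenyl equatorial, acetyl axial): E = 1.20 kcal/mol.
ΔG = 1.77 kcal/mol between the two chairs.
K = exp(ΔG/RT) with R = 1.987×10⁻³ kcal mol⁻¹ K⁻¹ and T = 400 K gives K ≈ 9.27.
Fraction in the lower-energy chair = K/(K+1) = 90.3%.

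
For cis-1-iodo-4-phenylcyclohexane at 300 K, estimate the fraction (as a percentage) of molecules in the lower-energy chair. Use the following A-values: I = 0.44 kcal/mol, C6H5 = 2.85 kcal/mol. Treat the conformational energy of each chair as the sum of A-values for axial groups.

98.3%

C1 and C4 have opposite parity, so for the cis isomer the two substituents are one axial and one equatorial in each chair.
Chair I (iodo axial, phenyl equatorial): E = 0.44 kcal/mol; chair II (iodo equatorial, phenyl axial): E = 2.85 kcal/mol.
ΔG = 2.41 kcal/mol between the two chairs.
K = exp(ΔG/RT) with R = 1.987×10⁻³ kcal mol⁻¹ K⁻¹ and T = 300 K gives K ≈ 57.
Fraction in the lower-energy chair = K/(K+1) = 98.3%.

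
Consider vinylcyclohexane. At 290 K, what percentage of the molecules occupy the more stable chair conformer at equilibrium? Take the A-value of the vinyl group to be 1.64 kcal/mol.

One chair has the vinyl group axial (E = 1.64 kcal/mol) and the other has it equatorial (E = 0).
ΔG = 1.64 kcal/mol between the two chairs.
K = exp(ΔG/RT) with R = 1.987×10⁻³ kcal mol⁻¹ K⁻¹ and T = 290 K gives K ≈ 17.2.
Fraction in the lower-energy chair = K/(K+1) = 94.5%.

94.5%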